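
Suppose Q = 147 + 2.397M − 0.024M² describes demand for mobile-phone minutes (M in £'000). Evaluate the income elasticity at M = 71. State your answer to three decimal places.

-0.366

At M = 71: Q = 196.2030.
dQ/dM = 2.397 − 0.048M = -1.01100.
η = (dQ/dM)·(M/Q) = -1.01100 × (71/196.2030) = -0.366.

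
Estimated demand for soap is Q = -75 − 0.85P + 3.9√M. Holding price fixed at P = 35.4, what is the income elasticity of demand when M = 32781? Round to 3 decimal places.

0.587

At P = 35.4, M = 32781: Q = 601.025.
Holding P constant, ∂Q/∂M = 3.9/(2√M) = 0.0107702.
η_M = (∂Q/∂M)·(M/Q) = 0.0107702 × (32781/601.025) = 0.587.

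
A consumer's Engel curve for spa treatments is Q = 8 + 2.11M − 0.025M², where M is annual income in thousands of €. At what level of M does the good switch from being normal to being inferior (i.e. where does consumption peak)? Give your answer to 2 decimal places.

dQ/dM = 2.11 − 0.05M.
The good is inferior where dQ/dM < 0. Setting dQ/dM = 0 gives M = 2.11 / 0.05 = 42.20.

42.20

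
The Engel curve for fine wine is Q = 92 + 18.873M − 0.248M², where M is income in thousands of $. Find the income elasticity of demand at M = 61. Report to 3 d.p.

At M = 61: Q = 320.4450.
dQ/dM = 18.873 − 0.496M = -11.38300.
η = (dQ/dM)·(M/Q) = -11.38300 × (61/320.4450) = -2.167.

-2.167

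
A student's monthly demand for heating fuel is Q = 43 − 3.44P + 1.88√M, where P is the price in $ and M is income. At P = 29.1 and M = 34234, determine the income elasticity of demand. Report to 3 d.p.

0.598

At P = 29.1, M = 34234: Q = 290.742.
Holding P constant, ∂Q/∂M = 1.88/(2√M) = 0.00508041.
η_M = (∂Q/∂M)·(M/Q) = 0.00508041 × (34234/290.742) = 0.598.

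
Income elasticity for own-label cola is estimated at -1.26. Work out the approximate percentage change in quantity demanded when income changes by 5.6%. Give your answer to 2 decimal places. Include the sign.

-7.06%

%ΔQ ≈ η × %ΔI = -1.26 × 5.6% = -7.06%.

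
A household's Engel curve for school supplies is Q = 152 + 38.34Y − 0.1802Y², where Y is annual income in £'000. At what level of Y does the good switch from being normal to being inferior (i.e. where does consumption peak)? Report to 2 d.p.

dQ/dY = 38.34 − 0.3604Y.
The good is inferior where dQ/dY < 0. Setting dQ/dY = 0 gives Y = 38.34 / 0.3604 = 106.38.

106.38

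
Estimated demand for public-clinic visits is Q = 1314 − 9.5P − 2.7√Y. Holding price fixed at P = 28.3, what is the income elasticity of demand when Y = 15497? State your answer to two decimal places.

At P = 28.3, Y = 15497: Q = 709.035.
Holding P constant, ∂Q/∂Y = -2.7/(2√Y) = -0.0108445.
η_Y = (∂Q/∂Y)·(Y/Q) = -0.0108445 × (15497/709.035) = -0.24.

-0.24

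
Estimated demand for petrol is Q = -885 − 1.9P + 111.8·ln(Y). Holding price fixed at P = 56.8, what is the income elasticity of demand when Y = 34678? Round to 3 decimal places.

At P = 56.8, Y = 34678: Q = 175.822.
Holding P constant, ∂Q/∂Y = 111.8/Y = 0.00322395.
η_Y = (∂Q/∂Y)·(Y/Q) = 0.00322395 × (34678/175.822) = 0.636.

0.636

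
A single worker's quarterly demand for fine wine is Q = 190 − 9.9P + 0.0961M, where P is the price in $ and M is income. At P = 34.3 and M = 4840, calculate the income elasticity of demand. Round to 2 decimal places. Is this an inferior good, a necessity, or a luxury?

At P = 34.3, M = 4840: Q = 315.554.
Holding P constant, ∂Q/∂M = 0.0961.
η_M = (∂Q/∂M)·(M/Q) = 0.0961 × (4840/315.554) = 1.47.
Since η > 1, this is a luxury.

1.47 (luxury)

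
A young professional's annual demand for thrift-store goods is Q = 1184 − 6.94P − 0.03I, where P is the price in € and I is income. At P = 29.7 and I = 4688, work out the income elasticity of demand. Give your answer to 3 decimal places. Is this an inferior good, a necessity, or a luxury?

-0.168 (inferior good)

At P = 29.7, I = 4688: Q = 837.242.
Holding P constant, ∂Q/∂I = −0.03.
η_I = (∂Q/∂I)·(I/Q) = -0.03 × (4688/837.242) = -0.168.
Since η < 0, this is an inferior good.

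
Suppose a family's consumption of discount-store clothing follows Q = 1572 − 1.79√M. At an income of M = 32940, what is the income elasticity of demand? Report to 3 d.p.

At M = 32940: Q = 1247.126.
dQ/dM = -1.79/(2√M) = -0.0049313 at this income.
η = (dQ/dM)·(M/Q) = -0.0049313 × (32940/1247.126) = -0.130.

-0.130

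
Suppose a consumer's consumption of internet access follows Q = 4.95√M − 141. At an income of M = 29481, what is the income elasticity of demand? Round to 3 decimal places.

0.599

At M = 29481: Q = 708.917.
dQ/dM = 4.95/(2√M) = 0.0144146 at this income.
η = (dQ/dM)·(M/Q) = 0.0144146 × (29481/708.917) = 0.599.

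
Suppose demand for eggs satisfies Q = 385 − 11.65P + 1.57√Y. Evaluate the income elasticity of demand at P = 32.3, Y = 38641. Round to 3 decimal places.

At P = 32.3, Y = 38641: Q = 317.325.
Holding P constant, ∂Q/∂Y = 1.57/(2√Y) = 0.00399342.
η_Y = (∂Q/∂Y)·(Y/Q) = 0.00399342 × (38641/317.325) = 0.486.

0.486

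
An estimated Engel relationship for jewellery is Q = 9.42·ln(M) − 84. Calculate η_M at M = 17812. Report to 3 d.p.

1.149

At M = 17812: Q = 8.199.
dQ/dM = 9.42/M = 0.000528857 at this income.
η = (dQ/dM)·(M/Q) = 0.000528857 × (17812/8.199) = 1.149.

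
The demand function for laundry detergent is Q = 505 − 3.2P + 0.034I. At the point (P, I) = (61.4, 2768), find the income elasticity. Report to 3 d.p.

At P = 61.4, I = 2768: Q = 402.632.
Holding P constant, ∂Q/∂I = 0.034.
η_I = (∂Q/∂I)·(I/Q) = 0.034 × (2768/402.632) = 0.234.

0.234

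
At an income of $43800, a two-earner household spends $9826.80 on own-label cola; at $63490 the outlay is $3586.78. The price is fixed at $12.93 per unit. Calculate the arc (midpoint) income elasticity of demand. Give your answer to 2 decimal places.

With a constant price, Q₁ = 9826.80/12.93 = 760.000 and Q₂ = 3586.78/12.93 = 277.400 (equivalently, work directly with expenditure since P cancels).
Midpoint %ΔQ = (3586.78 − 9826.80)/6706.79 = -0.93040; midpoint %ΔI = (63490 − 43800)/53645 = 0.36704.
η = -0.93040 / 0.36704 = -2.53.

-2.53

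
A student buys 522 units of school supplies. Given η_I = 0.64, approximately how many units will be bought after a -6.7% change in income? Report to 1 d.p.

%ΔQ ≈ η × %ΔI = 0.64 × (-6.7%) = -4.288%.
New Q ≈ 522 × (1 − 0.04288) = 499.6.

499.6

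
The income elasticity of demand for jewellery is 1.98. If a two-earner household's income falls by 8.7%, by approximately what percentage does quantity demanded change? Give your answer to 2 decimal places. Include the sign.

-17.23%

%ΔQ ≈ η × %ΔI = 1.98 × (-8.7%) = -17.23%.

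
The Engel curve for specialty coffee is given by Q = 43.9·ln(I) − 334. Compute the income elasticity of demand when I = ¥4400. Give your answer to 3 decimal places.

1.280

At I = 4400: Q = 34.293.
dQ/dI = 43.9/I = 0.00997727 at this income.
η = (dQ/dI)·(I/Q) = 0.00997727 × (4400/34.293) = 1.280.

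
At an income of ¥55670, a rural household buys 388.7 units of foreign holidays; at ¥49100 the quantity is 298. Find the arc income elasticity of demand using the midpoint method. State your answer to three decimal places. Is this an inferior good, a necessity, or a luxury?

ΔQ = 298 − 388.7 = -90.7; midpoint Q̄ = (388.7 + 298)/2 = 343.35.
ΔI = 49100 − 55670 = -6570; midpoint Ī = (55670 + 49100)/2 = 52385.
η = (ΔQ/Q̄) ÷ (ΔI/Ī) = (-90.7/343.35) ÷ (-6570/52385) = 2.106.
η > 1 ⇒ luxury.

2.106 (luxury)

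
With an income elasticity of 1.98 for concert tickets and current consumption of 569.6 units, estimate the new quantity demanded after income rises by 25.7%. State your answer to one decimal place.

%ΔQ ≈ η × %ΔI = 1.98 × 25.7% = 50.886%.
New Q ≈ 569.6 × (1 + 0.50886) = 859.4.

859.4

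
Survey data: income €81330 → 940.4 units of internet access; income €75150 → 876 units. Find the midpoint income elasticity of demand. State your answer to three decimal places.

0.898

ΔQ = 876 − 940.4 = -64.4; midpoint Q̄ = (940.4 + 876)/2 = 908.2.
ΔI = 75150 − 81330 = -6180; midpoint Ī = (81330 + 75150)/2 = 78240.
η = (ΔQ/Q̄) ÷ (ΔI/Ī) = (-64.4/908.2) ÷ (-6180/78240) = 0.898.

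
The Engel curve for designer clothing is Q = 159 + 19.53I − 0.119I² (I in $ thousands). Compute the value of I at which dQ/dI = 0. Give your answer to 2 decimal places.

dQ/dI = 19.53 − 0.238I.
The good is inferior where dQ/dI < 0. Setting dQ/dI = 0 gives I = 19.53 / 0.238 = 82.06.

82.06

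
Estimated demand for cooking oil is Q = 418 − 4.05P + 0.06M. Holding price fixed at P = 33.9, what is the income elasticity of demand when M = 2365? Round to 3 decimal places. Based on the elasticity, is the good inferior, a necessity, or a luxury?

0.336 (necessity)

At P = 33.9, M = 2365: Q = 422.605.
Holding P constant, ∂Q/∂M = 0.06.
η_M = (∂Q/∂M)·(M/Q) = 0.06 × (2365/422.605) = 0.336.
Since 0 < η < 1, this is a necessity.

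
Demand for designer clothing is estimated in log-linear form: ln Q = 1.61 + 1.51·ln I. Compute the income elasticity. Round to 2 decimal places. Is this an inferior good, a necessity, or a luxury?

1.51 (luxury)

In a log-linear demand, the coefficient on ln I is the income elasticity.
So η = 1.51.
η > 1 ⇒ luxury.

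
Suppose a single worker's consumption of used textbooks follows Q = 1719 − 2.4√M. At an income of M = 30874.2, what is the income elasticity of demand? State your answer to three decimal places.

-0.163

At M = 30874.2: Q = 1297.295.
dQ/dM = -2.4/(2√M) = -0.00682941 at this income.
η = (dQ/dM)·(M/Q) = -0.00682941 × (30874.2/1297.295) = -0.163.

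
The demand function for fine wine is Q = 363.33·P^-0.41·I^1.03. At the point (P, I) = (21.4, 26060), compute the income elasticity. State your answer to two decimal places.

For a multiplicative demand Q = A·P^α·I^β, the income elasticity is β everywhere.
Here β = 1.03, so η = 1.03.

1.03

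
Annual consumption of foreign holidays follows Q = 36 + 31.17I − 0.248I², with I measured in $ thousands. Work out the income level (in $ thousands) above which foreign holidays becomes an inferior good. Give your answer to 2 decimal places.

62.84

dQ/dI = 31.17 − 0.496I.
The good is inferior where dQ/dI < 0. Setting dQ/dI = 0 gives I = 31.17 / 0.496 = 62.84.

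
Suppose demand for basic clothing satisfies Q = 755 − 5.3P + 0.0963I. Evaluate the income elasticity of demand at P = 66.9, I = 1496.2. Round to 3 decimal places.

At P = 66.9, I = 1496.2: Q = 544.514.
Holding P constant, ∂Q/∂I = 0.0963.
η_I = (∂Q/∂I)·(I/Q) = 0.0963 × (1496.2/544.514) = 0.265.

0.265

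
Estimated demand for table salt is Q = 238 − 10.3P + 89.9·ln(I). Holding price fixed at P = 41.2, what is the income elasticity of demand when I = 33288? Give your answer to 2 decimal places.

At P = 41.2, I = 33288: Q = 749.764.
Holding P constant, ∂Q/∂I = 89.9/I = 0.00270067.
η_I = (∂Q/∂I)·(I/Q) = 0.00270067 × (33288/749.764) = 0.12.

0.12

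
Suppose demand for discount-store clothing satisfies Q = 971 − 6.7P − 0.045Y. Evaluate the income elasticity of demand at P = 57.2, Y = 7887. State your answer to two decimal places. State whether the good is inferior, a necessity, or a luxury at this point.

At P = 57.2, Y = 7887: Q = 232.845.
Holding P constant, ∂Q/∂Y = −0.045.
η_Y = (∂Q/∂Y)·(Y/Q) = -0.045 × (7887/232.845) = -1.52.
Since η < 0, this is an inferior good.

-1.52 (inferior good)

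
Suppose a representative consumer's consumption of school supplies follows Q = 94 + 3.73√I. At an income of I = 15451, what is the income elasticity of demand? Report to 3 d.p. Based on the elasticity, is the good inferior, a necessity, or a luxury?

At I = 15451: Q = 557.647.
dQ/dI = 3.73/(2√I) = 0.0150038 at this income.
η = (dQ/dI)·(I/Q) = 0.0150038 × (15451/557.647) = 0.416.
Since 0 < η < 1, the good is a necessity.

0.416 (necessity)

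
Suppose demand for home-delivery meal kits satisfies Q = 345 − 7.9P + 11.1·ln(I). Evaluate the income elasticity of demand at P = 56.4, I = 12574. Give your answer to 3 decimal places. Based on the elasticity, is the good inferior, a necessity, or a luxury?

2.632 (luxury)

At P = 56.4, I = 12574: Q = 4.217.
Holding P constant, ∂Q/∂I = 11.1/I = 0.000882774.
η_I = (∂Q/∂I)·(I/Q) = 0.000882774 × (12574/4.217) = 2.632.
Since η > 1, this is a luxury.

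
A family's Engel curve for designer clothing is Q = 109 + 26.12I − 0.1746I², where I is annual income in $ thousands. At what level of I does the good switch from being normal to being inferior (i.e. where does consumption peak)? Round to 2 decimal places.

74.80

dQ/dI = 26.12 − 0.3492I.
The good is inferior where dQ/dI < 0. Setting dQ/dI = 0 gives I = 26.12 / 0.3492 = 74.80.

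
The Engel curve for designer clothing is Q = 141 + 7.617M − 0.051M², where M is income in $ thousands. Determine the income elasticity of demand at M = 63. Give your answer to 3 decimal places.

At M = 63: Q = 418.4520.
dQ/dM = 7.617 − 0.102M = 1.19100.
η = (dQ/dM)·(M/Q) = 1.19100 × (63/418.4520) = 0.179.

0.179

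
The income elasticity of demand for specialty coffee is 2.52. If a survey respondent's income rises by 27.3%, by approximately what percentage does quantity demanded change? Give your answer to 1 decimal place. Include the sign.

68.8%

%ΔQ ≈ η × %ΔI = 2.52 × 27.3% = 68.8%.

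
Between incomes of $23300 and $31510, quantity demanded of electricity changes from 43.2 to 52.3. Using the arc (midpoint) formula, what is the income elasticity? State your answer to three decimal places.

0.636

ΔQ = 52.3 − 43.2 = 9.1; midpoint Q̄ = (43.2 + 52.3)/2 = 47.75.
ΔI = 31510 − 23300 = 8210; midpoint Ī = (23300 + 31510)/2 = 27405.
η = (ΔQ/Q̄) ÷ (ΔI/Ī) = (9.1/47.75) ÷ (8210/27405) = 0.636.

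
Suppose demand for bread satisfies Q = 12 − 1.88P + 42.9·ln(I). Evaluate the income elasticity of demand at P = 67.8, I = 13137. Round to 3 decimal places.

At P = 67.8, I = 13137: Q = 291.365.
Holding P constant, ∂Q/∂I = 42.9/I = 0.00326559.
η_I = (∂Q/∂I)·(I/Q) = 0.00326559 × (13137/291.365) = 0.147.

0.147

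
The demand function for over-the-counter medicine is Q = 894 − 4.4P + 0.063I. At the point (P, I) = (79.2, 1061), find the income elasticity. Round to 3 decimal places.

At P = 79.2, I = 1061: Q = 612.363.
Holding P constant, ∂Q/∂I = 0.063.
η_I = (∂Q/∂I)·(I/Q) = 0.063 × (1061/612.363) = 0.109.

0.109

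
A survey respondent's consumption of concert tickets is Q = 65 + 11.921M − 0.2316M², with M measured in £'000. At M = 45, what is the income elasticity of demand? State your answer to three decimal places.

At M = 45: Q = 132.4550.
dQ/dM = 11.921 − 0.4632M = -8.92300.
η = (dQ/dM)·(M/Q) = -8.92300 × (45/132.4550) = -3.031.

-3.031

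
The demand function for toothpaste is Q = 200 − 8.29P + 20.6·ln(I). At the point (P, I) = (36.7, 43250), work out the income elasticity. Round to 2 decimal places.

At P = 36.7, I = 43250: Q = 115.657.
Holding P constant, ∂Q/∂I = 20.6/I = 0.000476301.
η_I = (∂Q/∂I)·(I/Q) = 0.000476301 × (43250/115.657) = 0.18.

0.18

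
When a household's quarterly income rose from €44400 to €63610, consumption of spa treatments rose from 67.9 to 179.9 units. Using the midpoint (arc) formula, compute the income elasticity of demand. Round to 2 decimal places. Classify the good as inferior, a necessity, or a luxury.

ΔQ = 179.9 − 67.9 = 112; midpoint Q̄ = (67.9 + 179.9)/2 = 123.9.
ΔI = 63610 − 44400 = 19210; midpoint Ī = (44400 + 63610)/2 = 54005.
η = (ΔQ/Q̄) ÷ (ΔI/Ī) = (112/123.9) ÷ (19210/54005) = 2.54.
η > 1 ⇒ luxury.

2.54 (luxury)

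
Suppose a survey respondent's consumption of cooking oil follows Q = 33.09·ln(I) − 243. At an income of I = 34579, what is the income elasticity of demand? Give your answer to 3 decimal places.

At I = 34579: Q = 102.824.
dQ/dI = 33.09/I = 0.000956939 at this income.
η = (dQ/dI)·(I/Q) = 0.000956939 × (34579/102.824) = 0.322.

0.322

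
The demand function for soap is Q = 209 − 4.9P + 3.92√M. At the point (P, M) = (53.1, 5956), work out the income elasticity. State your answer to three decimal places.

At P = 53.1, M = 5956: Q = 251.336.
Holding P constant, ∂Q/∂M = 3.92/(2√M) = 0.0253968.
η_M = (∂Q/∂M)·(M/Q) = 0.0253968 × (5956/251.336) = 0.602.

0.602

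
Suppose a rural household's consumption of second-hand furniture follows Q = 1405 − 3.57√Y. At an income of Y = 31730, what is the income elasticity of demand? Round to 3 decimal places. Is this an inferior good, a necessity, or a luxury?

At Y = 31730: Q = 769.079.
dQ/dY = -3.57/(2√Y) = -0.0100208 at this income.
η = (dQ/dY)·(Y/Q) = -0.0100208 × (31730/769.079) = -0.413.
Since η < 0, the good is an inferior good.

-0.413 (inferior good)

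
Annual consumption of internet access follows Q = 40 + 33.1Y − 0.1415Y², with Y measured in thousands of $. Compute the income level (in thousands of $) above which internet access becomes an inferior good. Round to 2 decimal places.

dQ/dY = 33.1 − 0.283Y.
The good is inferior where dQ/dY < 0. Setting dQ/dY = 0 gives Y = 33.1 / 0.283 = 116.96.

116.96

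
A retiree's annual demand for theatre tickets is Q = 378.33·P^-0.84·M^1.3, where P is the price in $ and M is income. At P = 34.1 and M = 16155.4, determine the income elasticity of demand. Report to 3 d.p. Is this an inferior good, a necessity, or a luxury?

1.300 (luxury)

For a multiplicative demand Q = A·P^α·M^β, the income elasticity is β everywhere.
Here β = 1.3, so η = 1.300.
Since η > 1, this is a luxury.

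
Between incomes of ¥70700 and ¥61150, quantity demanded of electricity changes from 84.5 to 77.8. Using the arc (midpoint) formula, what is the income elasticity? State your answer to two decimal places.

0.57

ΔQ = 77.8 − 84.5 = -6.7; midpoint Q̄ = (84.5 + 77.8)/2 = 81.15.
ΔI = 61150 − 70700 = -9550; midpoint Ī = (70700 + 61150)/2 = 65925.
η = (ΔQ/Q̄) ÷ (ΔI/Ī) = (-6.7/81.15) ÷ (-9550/65925) = 0.57.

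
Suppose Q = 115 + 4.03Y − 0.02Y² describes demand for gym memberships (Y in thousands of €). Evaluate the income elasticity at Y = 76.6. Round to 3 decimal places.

0.242

At Y = 76.6: Q = 306.3468.
dQ/dY = 4.03 − 0.04Y = 0.96600.
η = (dQ/dY)·(Y/Q) = 0.96600 × (76.6/306.3468) = 0.242.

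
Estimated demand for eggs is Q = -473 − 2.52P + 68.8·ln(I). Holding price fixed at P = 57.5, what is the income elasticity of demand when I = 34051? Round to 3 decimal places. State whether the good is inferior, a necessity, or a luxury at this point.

0.688 (necessity)

At P = 57.5, I = 34051: Q = 100.070.
Holding P constant, ∂Q/∂I = 68.8/I = 0.0020205.
η_I = (∂Q/∂I)·(I/Q) = 0.0020205 × (34051/100.070) = 0.688.
Since 0 < η < 1, this is a necessity.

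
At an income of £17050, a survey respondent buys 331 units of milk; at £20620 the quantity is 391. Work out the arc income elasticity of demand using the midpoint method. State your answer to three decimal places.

0.877

ΔQ = 391 − 331 = 60; midpoint Q̄ = (331 + 391)/2 = 361.
ΔI = 20620 − 17050 = 3570; midpoint Ī = (17050 + 20620)/2 = 18835.
η = (ΔQ/Q̄) ÷ (ΔI/Ī) = (60/361) ÷ (3570/18835) = 0.877.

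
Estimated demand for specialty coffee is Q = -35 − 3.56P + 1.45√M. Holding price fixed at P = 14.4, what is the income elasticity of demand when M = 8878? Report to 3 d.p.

At P = 14.4, M = 8878: Q = 50.360.
Holding P constant, ∂Q/∂M = 1.45/(2√M) = 0.0076945.
η_M = (∂Q/∂M)·(M/Q) = 0.0076945 × (8878/50.360) = 1.356.

1.356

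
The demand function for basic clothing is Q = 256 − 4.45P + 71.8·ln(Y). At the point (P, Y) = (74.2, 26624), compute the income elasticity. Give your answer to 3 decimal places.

0.109

At P = 74.2, Y = 26624: Q = 657.421.
Holding P constant, ∂Q/∂Y = 71.8/Y = 0.00269681.
η_Y = (∂Q/∂Y)·(Y/Q) = 0.00269681 × (26624/657.421) = 0.109.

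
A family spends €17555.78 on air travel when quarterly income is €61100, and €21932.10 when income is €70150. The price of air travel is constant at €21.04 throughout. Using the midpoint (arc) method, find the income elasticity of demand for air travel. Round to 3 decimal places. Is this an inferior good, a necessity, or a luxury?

1.607 (luxury)

With a constant price, Q₁ = 17555.78/21.04 = 834.400 and Q₂ = 21932.10/21.04 = 1042.400 (equivalently, work directly with expenditure since P cancels).
Midpoint %ΔQ = (21932.10 − 17555.78)/19743.94 = 0.22165; midpoint %ΔI = (70150 − 61100)/65625 = 0.13790.
η = 0.22165 / 0.13790 = 1.607.
η > 1 ⇒ luxury.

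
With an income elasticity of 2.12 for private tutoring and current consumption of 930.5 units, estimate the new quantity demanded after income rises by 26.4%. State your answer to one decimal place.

1451.3

%ΔQ ≈ η × %ΔI = 2.12 × 26.4% = 55.968%.
New Q ≈ 930.5 × (1 + 0.55968) = 1451.3.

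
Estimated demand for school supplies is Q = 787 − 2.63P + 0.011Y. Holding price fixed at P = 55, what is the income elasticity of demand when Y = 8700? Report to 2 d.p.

0.13

At P = 55, Y = 8700: Q = 738.050.
Holding P constant, ∂Q/∂Y = 0.011.
η_Y = (∂Q/∂Y)·(Y/Q) = 0.011 × (8700/738.050) = 0.13.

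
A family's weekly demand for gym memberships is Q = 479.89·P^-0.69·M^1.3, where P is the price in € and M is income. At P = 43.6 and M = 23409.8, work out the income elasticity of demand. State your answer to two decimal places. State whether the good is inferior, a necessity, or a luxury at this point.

For a multiplicative demand Q = A·P^α·M^β, the income elasticity is β everywhere.
Here β = 1.3, so η = 1.30.
Since η > 1, this is a luxury.

1.30 (luxury)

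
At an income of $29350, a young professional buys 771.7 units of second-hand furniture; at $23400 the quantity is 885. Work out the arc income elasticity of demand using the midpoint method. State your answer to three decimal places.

ΔQ = 885 − 771.7 = 113.3; midpoint Q̄ = (771.7 + 885)/2 = 828.35.
ΔI = 23400 − 29350 = -5950; midpoint Ī = (29350 + 23400)/2 = 26375.
η = (ΔQ/Q̄) ÷ (ΔI/Ī) = (113.3/828.35) ÷ (-5950/26375) = -0.606.

-0.606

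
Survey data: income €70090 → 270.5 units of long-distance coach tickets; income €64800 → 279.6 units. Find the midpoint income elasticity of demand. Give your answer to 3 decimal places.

ΔQ = 279.6 − 270.5 = 9.1; midpoint Q̄ = (270.5 + 279.6)/2 = 275.05.
ΔI = 64800 − 70090 = -5290; midpoint Ī = (70090 + 64800)/2 = 67445.
η = (ΔQ/Q̄) ÷ (ΔI/Ī) = (9.1/275.05) ÷ (-5290/67445) = -0.422.

-0.422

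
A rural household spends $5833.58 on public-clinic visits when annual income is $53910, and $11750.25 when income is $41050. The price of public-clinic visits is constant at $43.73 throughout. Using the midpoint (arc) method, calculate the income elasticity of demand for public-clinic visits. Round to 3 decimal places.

-2.485

With a constant price, Q₁ = 5833.58/43.73 = 133.400 and Q₂ = 11750.25/43.73 = 268.700 (equivalently, work directly with expenditure since P cancels).
Midpoint %ΔQ = (11750.25 − 5833.58)/8791.92 = 0.67297; midpoint %ΔI = (41050 − 53910)/47480 = -0.27085.
η = 0.67297 / -0.27085 = -2.485.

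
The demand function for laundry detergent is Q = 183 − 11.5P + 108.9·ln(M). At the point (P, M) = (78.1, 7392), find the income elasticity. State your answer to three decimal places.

0.427

At P = 78.1, M = 7392: Q = 254.948.
Holding P constant, ∂Q/∂M = 108.9/M = 0.0147321.
η_M = (∂Q/∂M)·(M/Q) = 0.0147321 × (7392/254.948) = 0.427.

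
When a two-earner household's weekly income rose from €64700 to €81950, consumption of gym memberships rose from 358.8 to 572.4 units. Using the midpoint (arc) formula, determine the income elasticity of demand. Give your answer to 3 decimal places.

ΔQ = 572.4 − 358.8 = 213.6; midpoint Q̄ = (358.8 + 572.4)/2 = 465.6.
ΔI = 81950 − 64700 = 17250; midpoint Ī = (64700 + 81950)/2 = 73325.
η = (ΔQ/Q̄) ÷ (ΔI/Ī) = (213.6/465.6) ÷ (17250/73325) = 1.950.

1.950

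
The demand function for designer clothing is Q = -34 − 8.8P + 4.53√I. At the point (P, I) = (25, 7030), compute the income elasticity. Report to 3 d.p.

1.509

At P = 25, I = 7030: Q = 125.818.
Holding P constant, ∂Q/∂I = 4.53/(2√I) = 0.0270141.
η_I = (∂Q/∂I)·(I/Q) = 0.0270141 × (7030/125.818) = 1.509.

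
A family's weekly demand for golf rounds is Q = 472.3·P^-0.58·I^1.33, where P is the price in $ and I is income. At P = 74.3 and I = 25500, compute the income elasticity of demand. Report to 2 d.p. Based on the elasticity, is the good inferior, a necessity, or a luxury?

For a multiplicative demand Q = A·P^α·I^β, the income elasticity is β everywhere.
Here β = 1.33, so η = 1.33.
Since η > 1, this is a luxury.

1.33 (luxury)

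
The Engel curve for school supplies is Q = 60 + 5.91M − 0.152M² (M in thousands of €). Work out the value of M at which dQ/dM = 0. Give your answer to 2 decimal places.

19.44

dQ/dM = 5.91 − 0.304M.
The good is inferior where dQ/dM < 0. Setting dQ/dM = 0 gives M = 5.91 / 0.304 = 19.44.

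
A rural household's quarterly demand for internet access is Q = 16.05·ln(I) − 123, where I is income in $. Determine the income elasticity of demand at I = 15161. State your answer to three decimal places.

0.509

At I = 15161: Q = 31.505.
dQ/dI = 16.05/I = 0.00105864 at this income.
η = (dQ/dI)·(I/Q) = 0.00105864 × (15161/31.505) = 0.509.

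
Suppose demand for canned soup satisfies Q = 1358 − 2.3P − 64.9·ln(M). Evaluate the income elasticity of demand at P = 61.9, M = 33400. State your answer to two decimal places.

At P = 61.9, M = 33400: Q = 539.611.
Holding P constant, ∂Q/∂M = -64.9/M = -0.00194311.
η_M = (∂Q/∂M)·(M/Q) = -0.00194311 × (33400/539.611) = -0.12.

-0.12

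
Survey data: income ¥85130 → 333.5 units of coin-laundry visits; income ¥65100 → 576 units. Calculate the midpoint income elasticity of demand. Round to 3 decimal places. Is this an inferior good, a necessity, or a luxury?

-2.000 (inferior good)

ΔQ = 576 − 333.5 = 242.5; midpoint Q̄ = (333.5 + 576)/2 = 454.75.
ΔI = 65100 − 85130 = -20030; midpoint Ī = (85130 + 65100)/2 = 75115.
η = (ΔQ/Q̄) ÷ (ΔI/Ī) = (242.5/454.75) ÷ (-20030/75115) = -2.000.
η < 0 ⇒ inferior good.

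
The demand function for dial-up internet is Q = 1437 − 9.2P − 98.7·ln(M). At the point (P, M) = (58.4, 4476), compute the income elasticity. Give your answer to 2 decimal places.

At P = 58.4, M = 4476: Q = 70.000.
Holding P constant, ∂Q/∂M = -98.7/M = -0.0220509.
η_M = (∂Q/∂M)·(M/Q) = -0.0220509 × (4476/70.000) = -1.41.

-1.41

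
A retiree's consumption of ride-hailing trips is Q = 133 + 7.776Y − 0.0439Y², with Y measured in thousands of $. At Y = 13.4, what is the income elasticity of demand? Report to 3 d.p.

0.386

At Y = 13.4: Q = 229.3157.
dQ/dY = 7.776 − 0.0878Y = 6.59948.
η = (dQ/dY)·(Y/Q) = 6.59948 × (13.4/229.3157) = 0.386.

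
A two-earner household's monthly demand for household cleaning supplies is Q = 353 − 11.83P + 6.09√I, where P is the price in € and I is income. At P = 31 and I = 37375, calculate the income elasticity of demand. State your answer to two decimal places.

0.51

At P = 31, I = 37375: Q = 1163.626.
Holding P constant, ∂Q/∂I = 6.09/(2√I) = 0.0157506.
η_I = (∂Q/∂I)·(I/Q) = 0.0157506 × (37375/1163.626) = 0.51.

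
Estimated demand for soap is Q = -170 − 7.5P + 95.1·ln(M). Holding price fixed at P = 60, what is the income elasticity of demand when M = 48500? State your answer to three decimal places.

0.234

At P = 60, M = 48500: Q = 406.064.
Holding P constant, ∂Q/∂M = 95.1/M = 0.00196082.
η_M = (∂Q/∂M)·(M/Q) = 0.00196082 × (48500/406.064) = 0.234.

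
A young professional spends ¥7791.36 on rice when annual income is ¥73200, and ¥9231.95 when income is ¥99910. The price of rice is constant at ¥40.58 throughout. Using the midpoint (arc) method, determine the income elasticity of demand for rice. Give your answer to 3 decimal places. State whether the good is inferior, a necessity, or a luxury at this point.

0.548 (necessity)

With a constant price, Q₁ = 7791.36/40.58 = 192.000 and Q₂ = 9231.95/40.58 = 227.500 (equivalently, work directly with expenditure since P cancels).
Midpoint %ΔQ = (9231.95 − 7791.36)/8511.66 = 0.16925; midpoint %ΔI = (99910 − 73200)/86555 = 0.30859.
η = 0.16925 / 0.30859 = 0.548.
0 < η < 1 ⇒ necessity.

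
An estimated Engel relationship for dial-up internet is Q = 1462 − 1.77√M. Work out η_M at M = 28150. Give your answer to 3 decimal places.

At M = 28150: Q = 1165.030.
dQ/dM = -1.77/(2√M) = -0.00527478 at this income.
η = (dQ/dM)·(M/Q) = -0.00527478 × (28150/1165.030) = -0.127.

-0.127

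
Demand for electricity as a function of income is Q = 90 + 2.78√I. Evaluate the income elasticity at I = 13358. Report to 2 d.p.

At I = 13358: Q = 411.304.
dQ/dI = 2.78/(2√I) = 0.0120266 at this income.
η = (dQ/dI)·(I/Q) = 0.0120266 × (13358/411.304) = 0.39.

0.39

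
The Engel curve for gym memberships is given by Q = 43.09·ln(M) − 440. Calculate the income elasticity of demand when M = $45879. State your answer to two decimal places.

At M = 45879: Q = 22.518.
dQ/dM = 43.09/M = 0.00093921 at this income.
η = (dQ/dM)·(M/Q) = 0.00093921 × (45879/22.518) = 1.91.

1.91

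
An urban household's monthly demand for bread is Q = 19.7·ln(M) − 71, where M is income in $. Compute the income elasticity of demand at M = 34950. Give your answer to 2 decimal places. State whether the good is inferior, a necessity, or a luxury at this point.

At M = 34950: Q = 135.095.
dQ/dM = 19.7/M = 0.000563662 at this income.
η = (dQ/dM)·(M/Q) = 0.000563662 × (34950/135.095) = 0.15.
Since 0 < η < 1, the good is a necessity.

0.15 (necessity)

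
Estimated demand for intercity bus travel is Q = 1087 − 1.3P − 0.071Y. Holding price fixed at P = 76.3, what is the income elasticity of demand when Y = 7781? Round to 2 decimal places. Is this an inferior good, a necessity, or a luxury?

At P = 76.3, Y = 7781: Q = 435.359.
Holding P constant, ∂Q/∂Y = −0.071.
η_Y = (∂Q/∂Y)·(Y/Q) = -0.071 × (7781/435.359) = -1.27.
Since η < 0, this is an inferior good.

-1.27 (inferior good)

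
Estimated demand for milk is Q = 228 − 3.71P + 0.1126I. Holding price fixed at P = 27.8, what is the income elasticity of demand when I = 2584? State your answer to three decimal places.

0.700

At P = 27.8, I = 2584: Q = 415.820.
Holding P constant, ∂Q/∂I = 0.1126.
η_I = (∂Q/∂I)·(I/Q) = 0.1126 × (2584/415.820) = 0.700.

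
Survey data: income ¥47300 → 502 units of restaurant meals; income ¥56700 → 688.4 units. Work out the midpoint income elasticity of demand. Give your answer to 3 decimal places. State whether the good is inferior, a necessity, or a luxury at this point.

1.732 (luxury)

ΔQ = 688.4 − 502 = 186.4; midpoint Q̄ = (502 + 688.4)/2 = 595.2.
ΔI = 56700 − 47300 = 9400; midpoint Ī = (47300 + 56700)/2 = 52000.
η = (ΔQ/Q̄) ÷ (ΔI/Ī) = (186.4/595.2) ÷ (9400/52000) = 1.732.
η > 1 ⇒ luxury.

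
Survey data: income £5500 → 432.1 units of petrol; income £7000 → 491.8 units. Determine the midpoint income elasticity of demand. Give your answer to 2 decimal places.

ΔQ = 491.8 − 432.1 = 59.7; midpoint Q̄ = (432.1 + 491.8)/2 = 461.95.
ΔI = 7000 − 5500 = 1500; midpoint Ī = (5500 + 7000)/2 = 6250.
η = (ΔQ/Q̄) ÷ (ΔI/Ī) = (59.7/461.95) ÷ (1500/6250) = 0.54.

0.54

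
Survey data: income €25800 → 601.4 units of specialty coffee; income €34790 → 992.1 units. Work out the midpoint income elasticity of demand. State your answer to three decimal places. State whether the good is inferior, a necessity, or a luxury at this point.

1.652 (luxury)

ΔQ = 992.1 − 601.4 = 390.7; midpoint Q̄ = (601.4 + 992.1)/2 = 796.75.
ΔI = 34790 − 25800 = 8990; midpoint Ī = (25800 + 34790)/2 = 30295.
η = (ΔQ/Q̄) ÷ (ΔI/Ī) = (390.7/796.75) ÷ (8990/30295) = 1.652.
η > 1 ⇒ luxury.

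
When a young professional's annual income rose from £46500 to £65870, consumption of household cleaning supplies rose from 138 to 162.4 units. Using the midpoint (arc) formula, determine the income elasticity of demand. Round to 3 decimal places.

ΔQ = 162.4 − 138 = 24.4; midpoint Q̄ = (138 + 162.4)/2 = 150.2.
ΔI = 65870 − 46500 = 19370; midpoint Ī = (46500 + 65870)/2 = 56185.
η = (ΔQ/Q̄) ÷ (ΔI/Ī) = (24.4/150.2) ÷ (19370/56185) = 0.471.

0.471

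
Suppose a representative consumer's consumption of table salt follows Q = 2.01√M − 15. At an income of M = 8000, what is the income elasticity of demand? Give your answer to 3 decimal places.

At M = 8000: Q = 164.780.
dQ/dM = 2.01/(2√M) = 0.0112362 at this income.
η = (dQ/dM)·(M/Q) = 0.0112362 × (8000/164.780) = 0.546.

0.546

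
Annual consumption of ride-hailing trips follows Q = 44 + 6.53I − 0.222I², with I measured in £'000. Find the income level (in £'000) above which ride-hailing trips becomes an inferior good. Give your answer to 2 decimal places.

dQ/dI = 6.53 − 0.444I.
The good is inferior where dQ/dI < 0. Setting dQ/dI = 0 gives I = 6.53 / 0.444 = 14.71.

14.71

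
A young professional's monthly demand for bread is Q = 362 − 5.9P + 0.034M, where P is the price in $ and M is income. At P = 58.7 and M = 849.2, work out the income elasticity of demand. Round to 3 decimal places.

At P = 58.7, M = 849.2: Q = 44.543.
Holding P constant, ∂Q/∂M = 0.034.
η_M = (∂Q/∂M)·(M/Q) = 0.034 × (849.2/44.543) = 0.648.

0.648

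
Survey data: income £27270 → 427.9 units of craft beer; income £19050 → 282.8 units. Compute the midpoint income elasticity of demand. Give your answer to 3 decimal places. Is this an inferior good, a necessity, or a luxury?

ΔQ = 282.8 − 427.9 = -145.1; midpoint Q̄ = (427.9 + 282.8)/2 = 355.35.
ΔI = 19050 − 27270 = -8220; midpoint Ī = (27270 + 19050)/2 = 23160.
η = (ΔQ/Q̄) ÷ (ΔI/Ī) = (-145.1/355.35) ÷ (-8220/23160) = 1.150.
η > 1 ⇒ luxury.

1.150 (luxury)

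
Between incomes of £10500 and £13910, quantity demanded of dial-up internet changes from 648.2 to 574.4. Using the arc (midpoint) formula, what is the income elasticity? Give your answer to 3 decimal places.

-0.432

ΔQ = 574.4 − 648.2 = -73.8; midpoint Q̄ = (648.2 + 574.4)/2 = 611.3.
ΔI = 13910 − 10500 = 3410; midpoint Ī = (10500 + 13910)/2 = 12205.
η = (ΔQ/Q̄) ÷ (ΔI/Ī) = (-73.8/611.3) ÷ (3410/12205) = -0.432.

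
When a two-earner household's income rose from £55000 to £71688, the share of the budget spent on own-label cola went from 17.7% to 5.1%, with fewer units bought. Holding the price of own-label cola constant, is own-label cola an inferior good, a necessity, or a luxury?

Quantity demanded falls as income rises, so η < 0.

inferior good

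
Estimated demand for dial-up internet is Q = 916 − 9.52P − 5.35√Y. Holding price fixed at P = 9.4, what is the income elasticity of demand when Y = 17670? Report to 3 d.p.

At P = 9.4, Y = 17670: Q = 115.344.
Holding P constant, ∂Q/∂Y = -5.35/(2√Y) = -0.0201236.
η_Y = (∂Q/∂Y)·(Y/Q) = -0.0201236 × (17670/115.344) = -3.083.

-3.083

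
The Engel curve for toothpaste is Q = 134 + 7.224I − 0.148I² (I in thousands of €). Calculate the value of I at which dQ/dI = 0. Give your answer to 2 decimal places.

dQ/dI = 7.224 − 0.296I.
The good is inferior where dQ/dI < 0. Setting dQ/dI = 0 gives I = 7.224 / 0.296 = 24.41.

24.41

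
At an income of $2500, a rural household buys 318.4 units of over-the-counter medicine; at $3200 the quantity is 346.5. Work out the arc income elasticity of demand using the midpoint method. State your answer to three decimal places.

ΔQ = 346.5 − 318.4 = 28.1; midpoint Q̄ = (318.4 + 346.5)/2 = 332.45.
ΔI = 3200 − 2500 = 700; midpoint Ī = (2500 + 3200)/2 = 2850.
η = (ΔQ/Q̄) ÷ (ΔI/Ī) = (28.1/332.45) ÷ (700/2850) = 0.344.

0.344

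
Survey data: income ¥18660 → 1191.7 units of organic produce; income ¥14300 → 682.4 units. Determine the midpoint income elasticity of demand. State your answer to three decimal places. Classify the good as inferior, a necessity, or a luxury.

2.054 (luxury)

ΔQ = 682.4 − 1191.7 = -509.3; midpoint Q̄ = (1191.7 + 682.4)/2 = 937.05.
ΔI = 14300 − 18660 = -4360; midpoint Ī = (18660 + 14300)/2 = 16480.
η = (ΔQ/Q̄) ÷ (ΔI/Ī) = (-509.3/937.05) ÷ (-4360/16480) = 2.054.
η > 1 ⇒ luxury.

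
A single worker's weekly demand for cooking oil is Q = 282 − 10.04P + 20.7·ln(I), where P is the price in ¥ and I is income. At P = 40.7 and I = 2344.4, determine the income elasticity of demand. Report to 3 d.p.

At P = 40.7, I = 2344.4: Q = 34.000.
Holding P constant, ∂Q/∂I = 20.7/I = 0.00882955.
η_I = (∂Q/∂I)·(I/Q) = 0.00882955 × (2344.4/34.000) = 0.609.

0.609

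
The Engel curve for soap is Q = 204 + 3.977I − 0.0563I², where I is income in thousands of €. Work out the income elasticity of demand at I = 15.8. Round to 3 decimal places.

At I = 15.8: Q = 252.7819.
dQ/dI = 3.977 − 0.1126I = 2.19792.
η = (dQ/dI)·(I/Q) = 2.19792 × (15.8/252.7819) = 0.137.

0.137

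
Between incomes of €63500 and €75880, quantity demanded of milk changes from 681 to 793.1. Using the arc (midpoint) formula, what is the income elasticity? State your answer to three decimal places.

ΔQ = 793.1 − 681 = 112.1; midpoint Q̄ = (681 + 793.1)/2 = 737.05.
ΔI = 75880 − 63500 = 12380; midpoint Ī = (63500 + 75880)/2 = 69690.
η = (ΔQ/Q̄) ÷ (ΔI/Ī) = (112.1/737.05) ÷ (12380/69690) = 0.856.

0.856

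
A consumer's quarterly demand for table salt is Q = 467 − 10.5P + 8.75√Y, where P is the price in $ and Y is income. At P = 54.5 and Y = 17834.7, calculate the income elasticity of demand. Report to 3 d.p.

0.549

At P = 54.5, Y = 17834.7: Q = 1063.283.
Holding P constant, ∂Q/∂Y = 8.75/(2√Y) = 0.0327601.
η_Y = (∂Q/∂Y)·(Y/Q) = 0.0327601 × (17834.7/1063.283) = 0.549.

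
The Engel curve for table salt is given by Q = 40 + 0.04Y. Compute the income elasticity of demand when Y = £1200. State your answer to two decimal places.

0.55

At Y = 1200: Q = 88.000.
dQ/dY = 0.04.
η = (dQ/dY)·(Y/Q) = 0.04 × (1200/88.000) = 0.55.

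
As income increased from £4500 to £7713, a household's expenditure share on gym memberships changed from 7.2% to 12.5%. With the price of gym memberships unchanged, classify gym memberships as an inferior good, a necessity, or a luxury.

luxury

The budget share rises as income rises, so η > 1.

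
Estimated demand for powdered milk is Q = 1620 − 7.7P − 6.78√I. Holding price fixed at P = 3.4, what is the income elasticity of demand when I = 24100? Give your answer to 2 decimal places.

-0.97

At P = 3.4, I = 24100: Q = 541.281.
Holding P constant, ∂Q/∂I = -6.78/(2√I) = -0.0218369.
η_I = (∂Q/∂I)·(I/Q) = -0.0218369 × (24100/541.281) = -0.97.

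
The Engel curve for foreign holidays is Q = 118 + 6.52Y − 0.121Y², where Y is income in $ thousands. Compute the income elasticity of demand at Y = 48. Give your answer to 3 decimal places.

-1.607

At Y = 48: Q = 152.1760.
dQ/dY = 6.52 − 0.242Y = -5.09600.
η = (dQ/dY)·(Y/Q) = -5.09600 × (48/152.1760) = -1.607.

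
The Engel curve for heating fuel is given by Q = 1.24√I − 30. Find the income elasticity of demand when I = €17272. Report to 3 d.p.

0.613

At I = 17272: Q = 132.964.
dQ/dI = 1.24/(2√I) = 0.00471759 at this income.
η = (dQ/dI)·(I/Q) = 0.00471759 × (17272/132.964) = 0.613.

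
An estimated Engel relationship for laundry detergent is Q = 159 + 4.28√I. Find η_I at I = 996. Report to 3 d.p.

0.230

At I = 996: Q = 294.075.
dQ/dI = 4.28/(2√I) = 0.0678085 at this income.
η = (dQ/dI)·(I/Q) = 0.0678085 × (996/294.075) = 0.230.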